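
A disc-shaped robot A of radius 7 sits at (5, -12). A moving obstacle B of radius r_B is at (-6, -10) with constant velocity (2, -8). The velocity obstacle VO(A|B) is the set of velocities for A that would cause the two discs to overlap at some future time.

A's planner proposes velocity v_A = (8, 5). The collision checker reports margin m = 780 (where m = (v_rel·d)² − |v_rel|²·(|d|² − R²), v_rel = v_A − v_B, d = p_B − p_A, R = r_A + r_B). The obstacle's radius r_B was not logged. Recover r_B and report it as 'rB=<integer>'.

m = 780
d = (-11, 2);  v_rel = (6, 13),  |v_rel|² = 205
v_rel×d = (6)·(2) − (13)·(-11) = 155
since m = R²·205 − 155²:  R² = (24025 + 780) / 205 = 121
R = √121 = 11  ⇒  r_B = 11 − 7 = 4

rB=4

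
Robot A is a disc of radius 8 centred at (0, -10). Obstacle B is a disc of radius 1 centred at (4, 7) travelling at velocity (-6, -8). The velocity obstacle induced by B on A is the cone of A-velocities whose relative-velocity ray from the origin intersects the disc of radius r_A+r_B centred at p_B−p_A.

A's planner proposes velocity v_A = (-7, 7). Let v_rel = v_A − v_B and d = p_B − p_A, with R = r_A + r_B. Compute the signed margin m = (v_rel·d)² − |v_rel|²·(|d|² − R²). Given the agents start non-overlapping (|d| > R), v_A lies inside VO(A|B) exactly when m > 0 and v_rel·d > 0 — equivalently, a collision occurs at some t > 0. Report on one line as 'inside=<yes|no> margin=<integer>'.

d = (4, 17),  |d|² = 305;  R = 8+1 = 9,  c = 305−9² = 224
v_rel = (-1, 15),  |v_rel|² = 226;  v_rel·d = (-1)·(4) + (15)·(17) = 251
226·t² − 502·t + 224 = 0  ⇒  m = 251² − 226·224 = 12377
m = 12377 > 0,  v_rel·d = 251 > 0  ⇒  inside

inside=yes margin=12377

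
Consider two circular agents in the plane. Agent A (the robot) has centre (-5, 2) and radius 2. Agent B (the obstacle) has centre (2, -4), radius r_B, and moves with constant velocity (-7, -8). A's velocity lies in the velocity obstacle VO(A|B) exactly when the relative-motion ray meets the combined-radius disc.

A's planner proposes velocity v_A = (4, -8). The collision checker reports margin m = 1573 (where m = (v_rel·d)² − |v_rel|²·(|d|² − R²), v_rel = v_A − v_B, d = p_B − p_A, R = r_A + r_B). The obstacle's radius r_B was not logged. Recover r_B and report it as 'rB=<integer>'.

m = 1573
d = (7, -6);  v_rel = (11, 0),  |v_rel|² = 121
v_rel×d = (11)·(-6) − (0)·(7) = -66
since m = R²·121 − (-66)²:  R² = (4356 + 1573) / 121 = 49
R = √49 = 7  ⇒  r_B = 7 − 2 = 5

rB=5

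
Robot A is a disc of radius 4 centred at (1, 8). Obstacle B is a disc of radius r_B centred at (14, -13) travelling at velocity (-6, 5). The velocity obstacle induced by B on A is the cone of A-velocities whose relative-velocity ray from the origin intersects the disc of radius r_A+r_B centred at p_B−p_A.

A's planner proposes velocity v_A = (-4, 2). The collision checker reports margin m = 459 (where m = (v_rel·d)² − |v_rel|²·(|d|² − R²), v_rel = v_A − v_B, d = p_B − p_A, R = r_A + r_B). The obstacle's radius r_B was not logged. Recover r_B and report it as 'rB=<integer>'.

m = 459
d = (13, -21);  v_rel = (2, -3),  |v_rel|² = 13
v_rel×d = (2)·(-21) − (-3)·(13) = -3
since m = R²·13 − (-3)²:  R² = (9 + 459) / 13 = 36
R = √36 = 6  ⇒  r_B = 6 − 4 = 2

rB=2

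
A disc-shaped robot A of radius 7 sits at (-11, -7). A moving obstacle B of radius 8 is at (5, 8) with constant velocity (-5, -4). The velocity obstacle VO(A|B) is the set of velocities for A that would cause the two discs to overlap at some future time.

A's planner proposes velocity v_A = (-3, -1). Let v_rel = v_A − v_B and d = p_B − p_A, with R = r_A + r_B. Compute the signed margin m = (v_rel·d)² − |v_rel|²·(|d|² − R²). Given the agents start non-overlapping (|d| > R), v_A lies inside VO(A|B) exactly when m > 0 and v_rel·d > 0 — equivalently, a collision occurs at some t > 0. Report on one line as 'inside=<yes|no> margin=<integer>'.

d = (16, 15),  |d|² = 481;  R = 7+8 = 15,  c = 481−15² = 256
v_rel = (2, 3),  |v_rel|² = 13;  v_rel·d = (2)·(16) + (3)·(15) = 77
13·t² − 154·t + 256 = 0  ⇒  m = 77² − 13·256 = 2601
m = 2601 > 0,  v_rel·d = 77 > 0  ⇒  inside

inside=yes margin=2601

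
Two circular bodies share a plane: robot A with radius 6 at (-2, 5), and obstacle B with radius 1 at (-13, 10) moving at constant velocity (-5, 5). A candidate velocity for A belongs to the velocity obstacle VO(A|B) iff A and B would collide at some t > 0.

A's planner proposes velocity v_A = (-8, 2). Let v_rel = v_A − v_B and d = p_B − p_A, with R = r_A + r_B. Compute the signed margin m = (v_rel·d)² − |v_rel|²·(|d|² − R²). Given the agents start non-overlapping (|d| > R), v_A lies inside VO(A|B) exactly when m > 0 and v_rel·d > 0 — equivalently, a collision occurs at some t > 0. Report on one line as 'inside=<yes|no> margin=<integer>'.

d = (-11, 5),  |d|² = 146;  R = 6+1 = 7,  c = 146−7² = 97
v_rel = (-3, -3),  |v_rel|² = 18;  v_rel·d = (-3)·(-11) + (-3)·(5) = 18
18·t² − 36·t + 97 = 0  ⇒  m = 18² − 18·97 = -1422
m = -1422 < 0,  v_rel·d = 18 > 0  ⇒  outside

inside=no margin=-1422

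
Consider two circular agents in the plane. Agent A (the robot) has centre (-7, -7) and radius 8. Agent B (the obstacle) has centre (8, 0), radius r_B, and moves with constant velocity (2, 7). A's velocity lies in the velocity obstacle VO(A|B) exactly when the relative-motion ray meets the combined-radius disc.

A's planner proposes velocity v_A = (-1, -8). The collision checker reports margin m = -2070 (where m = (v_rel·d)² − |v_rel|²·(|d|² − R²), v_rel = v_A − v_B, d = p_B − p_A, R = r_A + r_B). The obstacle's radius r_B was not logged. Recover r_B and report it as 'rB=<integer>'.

m = -2070
d = (15, 7);  v_rel = (-3, -15),  |v_rel|² = 234
v_rel×d = (-3)·(7) − (-15)·(15) = 204
since m = R²·234 − 204²:  R² = (41616 + -2070) / 234 = 169
R = √169 = 13  ⇒  r_B = 13 − 8 = 5

rB=5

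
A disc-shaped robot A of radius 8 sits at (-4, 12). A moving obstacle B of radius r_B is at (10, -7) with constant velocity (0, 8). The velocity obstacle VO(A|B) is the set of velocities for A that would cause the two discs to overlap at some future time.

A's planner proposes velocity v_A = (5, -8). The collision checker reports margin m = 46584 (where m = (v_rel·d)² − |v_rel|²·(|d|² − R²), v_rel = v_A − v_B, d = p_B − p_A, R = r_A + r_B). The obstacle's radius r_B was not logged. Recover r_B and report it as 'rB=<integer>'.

m = 46584
d = (14, -19);  v_rel = (5, -16),  |v_rel|² = 281
v_rel×d = (5)·(-19) − (-16)·(14) = 129
since m = R²·281 − 129²:  R² = (16641 + 46584) / 281 = 225
R = √225 = 15  ⇒  r_B = 15 − 8 = 7

rB=7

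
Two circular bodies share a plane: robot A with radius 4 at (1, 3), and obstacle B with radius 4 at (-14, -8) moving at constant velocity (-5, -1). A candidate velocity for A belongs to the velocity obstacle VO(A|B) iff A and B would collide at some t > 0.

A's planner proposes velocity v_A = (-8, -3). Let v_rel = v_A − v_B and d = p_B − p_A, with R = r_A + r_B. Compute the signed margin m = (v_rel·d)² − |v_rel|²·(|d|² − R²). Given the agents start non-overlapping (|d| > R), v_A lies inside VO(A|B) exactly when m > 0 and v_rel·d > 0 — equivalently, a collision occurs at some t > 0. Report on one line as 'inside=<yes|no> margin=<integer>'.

d = (-15, -11),  |d|² = 346;  R = 4+4 = 8,  c = 346−8² = 282
v_rel = (-3, -2),  |v_rel|² = 13;  v_rel·d = (-3)·(-15) + (-2)·(-11) = 67
13·t² − 134·t + 282 = 0  ⇒  m = 67² − 13·282 = 823
m = 823 > 0,  v_rel·d = 67 > 0  ⇒  inside

inside=yes margin=823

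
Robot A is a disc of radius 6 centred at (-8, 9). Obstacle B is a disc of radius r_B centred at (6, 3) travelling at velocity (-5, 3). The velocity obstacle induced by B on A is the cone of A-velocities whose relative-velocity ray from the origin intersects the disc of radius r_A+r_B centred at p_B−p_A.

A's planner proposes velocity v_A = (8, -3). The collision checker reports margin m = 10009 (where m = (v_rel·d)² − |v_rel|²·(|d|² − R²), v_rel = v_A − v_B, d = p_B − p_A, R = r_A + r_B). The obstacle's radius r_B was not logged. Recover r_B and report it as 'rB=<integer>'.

m = 10009
d = (14, -6);  v_rel = (13, -6),  |v_rel|² = 205
v_rel×d = (13)·(-6) − (-6)·(14) = 6
since m = R²·205 − 6²:  R² = (36 + 10009) / 205 = 49
R = √49 = 7  ⇒  r_B = 7 − 6 = 1

rB=1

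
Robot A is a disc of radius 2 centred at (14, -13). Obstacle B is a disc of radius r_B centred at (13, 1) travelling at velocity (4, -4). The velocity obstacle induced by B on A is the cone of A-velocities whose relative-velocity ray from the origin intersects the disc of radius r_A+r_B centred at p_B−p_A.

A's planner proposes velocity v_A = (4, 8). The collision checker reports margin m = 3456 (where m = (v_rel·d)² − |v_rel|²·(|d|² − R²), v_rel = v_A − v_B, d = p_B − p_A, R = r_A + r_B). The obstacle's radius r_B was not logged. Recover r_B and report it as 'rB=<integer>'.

m = 3456
d = (-1, 14);  v_rel = (0, 12),  |v_rel|² = 144
v_rel×d = (0)·(14) − (12)·(-1) = 12
since m = R²·144 − 12²:  R² = (144 + 3456) / 144 = 25
R = √25 = 5  ⇒  r_B = 5 − 2 = 3

rB=3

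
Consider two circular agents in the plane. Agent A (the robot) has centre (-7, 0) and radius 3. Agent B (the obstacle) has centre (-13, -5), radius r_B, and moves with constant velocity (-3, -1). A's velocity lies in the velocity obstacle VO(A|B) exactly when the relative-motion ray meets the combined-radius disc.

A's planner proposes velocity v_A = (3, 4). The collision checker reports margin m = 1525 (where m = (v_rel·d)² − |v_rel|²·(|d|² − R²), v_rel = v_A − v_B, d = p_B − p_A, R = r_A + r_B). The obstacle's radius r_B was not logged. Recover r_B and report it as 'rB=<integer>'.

m = 1525
d = (-6, -5);  v_rel = (6, 5),  |v_rel|² = 61
v_rel×d = (6)·(-5) − (5)·(-6) = 0
since m = R²·61 − 0²:  R² = (0 + 1525) / 61 = 25
R = √25 = 5  ⇒  r_B = 5 − 3 = 2

rB=2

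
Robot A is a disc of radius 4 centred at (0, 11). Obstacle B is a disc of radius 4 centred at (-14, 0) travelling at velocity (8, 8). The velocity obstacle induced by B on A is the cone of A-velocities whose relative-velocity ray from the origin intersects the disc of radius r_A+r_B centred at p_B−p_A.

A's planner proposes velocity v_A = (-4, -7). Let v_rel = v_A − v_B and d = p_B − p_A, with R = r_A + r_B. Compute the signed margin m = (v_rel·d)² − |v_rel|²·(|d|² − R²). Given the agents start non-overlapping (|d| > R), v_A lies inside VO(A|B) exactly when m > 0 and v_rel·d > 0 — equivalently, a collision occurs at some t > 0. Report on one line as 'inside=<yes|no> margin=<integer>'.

d = (-14, -11),  |d|² = 317;  R = 4+4 = 8,  c = 317−8² = 253
v_rel = (-12, -15),  |v_rel|² = 369;  v_rel·d = (-12)·(-14) + (-15)·(-11) = 333
369·t² − 666·t + 253 = 0  ⇒  m = 333² − 369·253 = 17532
m = 17532 > 0,  v_rel·d = 333 > 0  ⇒  inside

inside=yes margin=17532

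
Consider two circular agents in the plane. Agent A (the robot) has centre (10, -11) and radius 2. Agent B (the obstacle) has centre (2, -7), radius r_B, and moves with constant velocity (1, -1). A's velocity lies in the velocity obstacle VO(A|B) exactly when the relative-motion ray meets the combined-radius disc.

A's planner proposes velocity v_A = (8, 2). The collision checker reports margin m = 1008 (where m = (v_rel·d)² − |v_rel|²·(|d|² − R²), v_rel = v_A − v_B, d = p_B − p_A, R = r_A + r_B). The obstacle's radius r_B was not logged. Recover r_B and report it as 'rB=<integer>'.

m = 1008
d = (-8, 4);  v_rel = (7, 3),  |v_rel|² = 58
v_rel×d = (7)·(4) − (3)·(-8) = 52
since m = R²·58 − 52²:  R² = (2704 + 1008) / 58 = 64
R = √64 = 8  ⇒  r_B = 8 − 2 = 6

rB=6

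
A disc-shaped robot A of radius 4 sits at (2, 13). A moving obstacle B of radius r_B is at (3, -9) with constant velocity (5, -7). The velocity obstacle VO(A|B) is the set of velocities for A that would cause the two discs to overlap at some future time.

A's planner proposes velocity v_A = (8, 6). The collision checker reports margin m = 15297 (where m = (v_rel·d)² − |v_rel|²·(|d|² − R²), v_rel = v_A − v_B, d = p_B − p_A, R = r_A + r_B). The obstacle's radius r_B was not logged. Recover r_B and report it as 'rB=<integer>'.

m = 15297
d = (1, -22);  v_rel = (3, 13),  |v_rel|² = 178
v_rel×d = (3)·(-22) − (13)·(1) = -79
since m = R²·178 − (-79)²:  R² = (6241 + 15297) / 178 = 121
R = √121 = 11  ⇒  r_B = 11 − 4 = 7

rB=7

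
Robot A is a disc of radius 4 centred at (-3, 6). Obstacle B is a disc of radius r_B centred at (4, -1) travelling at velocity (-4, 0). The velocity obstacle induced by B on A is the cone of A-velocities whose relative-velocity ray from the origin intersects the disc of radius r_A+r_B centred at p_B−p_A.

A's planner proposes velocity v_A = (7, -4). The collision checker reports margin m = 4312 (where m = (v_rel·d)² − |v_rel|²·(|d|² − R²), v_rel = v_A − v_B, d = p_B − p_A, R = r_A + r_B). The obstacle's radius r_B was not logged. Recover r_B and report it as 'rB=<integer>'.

m = 4312
d = (7, -7);  v_rel = (11, -4),  |v_rel|² = 137
v_rel×d = (11)·(-7) − (-4)·(7) = -49
since m = R²·137 − (-49)²:  R² = (2401 + 4312) / 137 = 49
R = √49 = 7  ⇒  r_B = 7 − 4 = 3

rB=3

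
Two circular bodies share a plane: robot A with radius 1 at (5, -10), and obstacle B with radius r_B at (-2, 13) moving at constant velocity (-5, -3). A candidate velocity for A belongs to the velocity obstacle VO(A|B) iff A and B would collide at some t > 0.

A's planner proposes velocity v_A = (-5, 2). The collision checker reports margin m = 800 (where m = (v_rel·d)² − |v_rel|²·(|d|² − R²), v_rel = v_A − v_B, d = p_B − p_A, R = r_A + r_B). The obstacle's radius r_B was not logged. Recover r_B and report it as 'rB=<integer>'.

m = 800
d = (-7, 23);  v_rel = (0, 5),  |v_rel|² = 25
v_rel×d = (0)·(23) − (5)·(-7) = 35
since m = R²·25 − 35²:  R² = (1225 + 800) / 25 = 81
R = √81 = 9  ⇒  r_B = 9 − 1 = 8

rB=8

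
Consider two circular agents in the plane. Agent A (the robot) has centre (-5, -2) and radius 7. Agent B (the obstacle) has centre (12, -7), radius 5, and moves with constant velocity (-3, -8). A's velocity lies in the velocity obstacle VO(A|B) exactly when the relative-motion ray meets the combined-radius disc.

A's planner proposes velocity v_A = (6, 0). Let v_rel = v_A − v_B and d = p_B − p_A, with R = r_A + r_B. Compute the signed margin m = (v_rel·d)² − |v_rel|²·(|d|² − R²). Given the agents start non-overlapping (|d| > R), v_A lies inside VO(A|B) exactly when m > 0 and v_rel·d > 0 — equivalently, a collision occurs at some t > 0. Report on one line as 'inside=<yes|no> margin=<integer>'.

d = (17, -5),  |d|² = 314;  R = 7+5 = 12,  c = 314−12² = 170
v_rel = (9, 8),  |v_rel|² = 145;  v_rel·d = (9)·(17) + (8)·(-5) = 113
145·t² − 226·t + 170 = 0  ⇒  m = 113² − 145·170 = -11881
m = -11881 < 0,  v_rel·d = 113 > 0  ⇒  outside

inside=no margin=-11881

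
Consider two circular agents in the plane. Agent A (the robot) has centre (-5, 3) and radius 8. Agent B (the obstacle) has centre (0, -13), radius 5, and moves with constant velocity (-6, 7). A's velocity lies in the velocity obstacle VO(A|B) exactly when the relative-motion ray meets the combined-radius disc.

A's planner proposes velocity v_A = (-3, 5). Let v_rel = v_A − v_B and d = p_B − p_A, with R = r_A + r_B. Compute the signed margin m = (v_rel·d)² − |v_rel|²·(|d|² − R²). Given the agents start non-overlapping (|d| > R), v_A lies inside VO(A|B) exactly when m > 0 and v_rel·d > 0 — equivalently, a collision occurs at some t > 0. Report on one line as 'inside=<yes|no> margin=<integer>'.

d = (5, -16),  |d|² = 281;  R = 8+5 = 13,  c = 281−13² = 112
v_rel = (3, -2),  |v_rel|² = 13;  v_rel·d = (3)·(5) + (-2)·(-16) = 47
13·t² − 94·t + 112 = 0  ⇒  m = 47² − 13·112 = 753
m = 753 > 0,  v_rel·d = 47 > 0  ⇒  inside

inside=yes margin=753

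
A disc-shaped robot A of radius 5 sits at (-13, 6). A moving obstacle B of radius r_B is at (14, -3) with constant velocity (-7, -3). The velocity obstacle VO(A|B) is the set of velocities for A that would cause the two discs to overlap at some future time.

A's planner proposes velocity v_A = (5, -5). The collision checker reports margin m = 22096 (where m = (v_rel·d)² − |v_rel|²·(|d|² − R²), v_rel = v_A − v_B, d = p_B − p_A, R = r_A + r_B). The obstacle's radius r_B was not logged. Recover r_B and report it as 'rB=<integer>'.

m = 22096
d = (27, -9);  v_rel = (12, -2),  |v_rel|² = 148
v_rel×d = (12)·(-9) − (-2)·(27) = -54
since m = R²·148 − (-54)²:  R² = (2916 + 22096) / 148 = 169
R = √169 = 13  ⇒  r_B = 13 − 5 = 8

rB=8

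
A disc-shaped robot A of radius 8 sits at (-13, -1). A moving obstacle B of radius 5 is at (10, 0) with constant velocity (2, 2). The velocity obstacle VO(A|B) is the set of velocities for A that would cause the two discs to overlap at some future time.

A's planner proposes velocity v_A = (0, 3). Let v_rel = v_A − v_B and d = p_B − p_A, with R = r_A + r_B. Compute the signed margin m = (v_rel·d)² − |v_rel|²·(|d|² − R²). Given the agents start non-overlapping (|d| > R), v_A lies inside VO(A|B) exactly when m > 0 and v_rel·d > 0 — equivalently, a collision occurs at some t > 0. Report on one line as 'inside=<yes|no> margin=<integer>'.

d = (23, 1),  |d|² = 530;  R = 8+5 = 13,  c = 530−13² = 361
v_rel = (-2, 1),  |v_rel|² = 5;  v_rel·d = (-2)·(23) + (1)·(1) = -45
5·t² + 90·t + 361 = 0  ⇒  m = (-45)² − 5·361 = 220
m = 220 > 0,  v_rel·d = -45 < 0  ⇒  outside

inside=no margin=220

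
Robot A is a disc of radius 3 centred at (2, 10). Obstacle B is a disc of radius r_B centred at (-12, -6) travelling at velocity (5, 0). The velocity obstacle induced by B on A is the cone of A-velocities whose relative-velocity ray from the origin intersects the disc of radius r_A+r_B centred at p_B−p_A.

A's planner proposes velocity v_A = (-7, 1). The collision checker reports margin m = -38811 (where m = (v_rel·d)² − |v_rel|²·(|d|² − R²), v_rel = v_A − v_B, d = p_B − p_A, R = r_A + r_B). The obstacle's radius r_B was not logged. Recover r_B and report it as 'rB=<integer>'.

m = -38811
d = (-14, -16);  v_rel = (-12, 1),  |v_rel|² = 145
v_rel×d = (-12)·(-16) − (1)·(-14) = 206
since m = R²·145 − 206²:  R² = (42436 + -38811) / 145 = 25
R = √25 = 5  ⇒  r_B = 5 − 3 = 2

rB=2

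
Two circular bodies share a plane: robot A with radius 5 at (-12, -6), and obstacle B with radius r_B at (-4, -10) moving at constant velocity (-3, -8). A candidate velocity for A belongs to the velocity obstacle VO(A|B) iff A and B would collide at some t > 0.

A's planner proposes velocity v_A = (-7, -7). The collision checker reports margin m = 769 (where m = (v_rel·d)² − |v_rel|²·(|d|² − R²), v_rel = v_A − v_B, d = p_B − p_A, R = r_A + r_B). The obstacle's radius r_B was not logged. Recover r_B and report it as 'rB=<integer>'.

m = 769
d = (8, -4);  v_rel = (-4, 1),  |v_rel|² = 17
v_rel×d = (-4)·(-4) − (1)·(8) = 8
since m = R²·17 − 8²:  R² = (64 + 769) / 17 = 49
R = √49 = 7  ⇒  r_B = 7 − 5 = 2

rB=2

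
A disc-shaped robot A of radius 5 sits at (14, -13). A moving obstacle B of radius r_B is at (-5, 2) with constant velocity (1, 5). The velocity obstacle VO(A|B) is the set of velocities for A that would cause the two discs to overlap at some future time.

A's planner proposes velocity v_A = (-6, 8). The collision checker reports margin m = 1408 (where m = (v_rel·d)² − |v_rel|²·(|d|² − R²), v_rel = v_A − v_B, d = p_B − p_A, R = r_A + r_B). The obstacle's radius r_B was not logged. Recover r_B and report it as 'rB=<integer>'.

m = 1408
d = (-19, 15);  v_rel = (-7, 3),  |v_rel|² = 58
v_rel×d = (-7)·(15) − (3)·(-19) = -48
since m = R²·58 − (-48)²:  R² = (2304 + 1408) / 58 = 64
R = √64 = 8  ⇒  r_B = 8 − 5 = 3

rB=3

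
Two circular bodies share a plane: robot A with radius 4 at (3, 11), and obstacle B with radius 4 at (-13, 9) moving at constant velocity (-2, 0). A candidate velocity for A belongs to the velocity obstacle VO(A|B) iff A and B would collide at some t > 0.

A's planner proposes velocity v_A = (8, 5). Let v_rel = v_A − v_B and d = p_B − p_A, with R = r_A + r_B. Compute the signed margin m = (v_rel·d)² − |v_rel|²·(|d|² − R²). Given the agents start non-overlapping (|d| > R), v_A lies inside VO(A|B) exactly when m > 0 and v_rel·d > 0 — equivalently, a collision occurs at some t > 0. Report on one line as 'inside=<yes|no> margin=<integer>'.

d = (-16, -2),  |d|² = 260;  R = 4+4 = 8,  c = 260−8² = 196
v_rel = (10, 5),  |v_rel|² = 125;  v_rel·d = (10)·(-16) + (5)·(-2) = -170
125·t² + 340·t + 196 = 0  ⇒  m = (-170)² − 125·196 = 4400
m = 4400 > 0,  v_rel·d = -170 < 0  ⇒  outside

inside=no margin=4400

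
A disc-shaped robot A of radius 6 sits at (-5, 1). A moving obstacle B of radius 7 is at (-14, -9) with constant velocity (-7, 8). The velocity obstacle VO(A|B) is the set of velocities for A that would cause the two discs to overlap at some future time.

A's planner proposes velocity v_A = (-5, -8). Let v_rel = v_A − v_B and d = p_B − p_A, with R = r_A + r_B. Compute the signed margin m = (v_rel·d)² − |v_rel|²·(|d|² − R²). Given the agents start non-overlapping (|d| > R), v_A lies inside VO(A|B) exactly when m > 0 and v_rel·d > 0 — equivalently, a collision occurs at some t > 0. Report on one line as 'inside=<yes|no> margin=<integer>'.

d = (-9, -10),  |d|² = 181;  R = 6+7 = 13,  c = 181−13² = 12
v_rel = (2, -16),  |v_rel|² = 260;  v_rel·d = (2)·(-9) + (-16)·(-10) = 142
260·t² − 284·t + 12 = 0  ⇒  m = 142² − 260·12 = 17044
m = 17044 > 0,  v_rel·d = 142 > 0  ⇒  inside

inside=yes margin=17044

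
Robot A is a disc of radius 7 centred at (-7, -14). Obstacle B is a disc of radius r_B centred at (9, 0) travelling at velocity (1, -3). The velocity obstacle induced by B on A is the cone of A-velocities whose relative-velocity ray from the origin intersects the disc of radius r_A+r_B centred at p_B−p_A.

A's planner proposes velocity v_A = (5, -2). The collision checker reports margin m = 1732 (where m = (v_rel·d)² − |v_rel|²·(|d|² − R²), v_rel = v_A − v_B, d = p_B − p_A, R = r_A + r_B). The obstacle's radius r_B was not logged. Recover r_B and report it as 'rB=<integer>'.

m = 1732
d = (16, 14);  v_rel = (4, 1),  |v_rel|² = 17
v_rel×d = (4)·(14) − (1)·(16) = 40
since m = R²·17 − 40²:  R² = (1600 + 1732) / 17 = 196
R = √196 = 14  ⇒  r_B = 14 − 7 = 7

rB=7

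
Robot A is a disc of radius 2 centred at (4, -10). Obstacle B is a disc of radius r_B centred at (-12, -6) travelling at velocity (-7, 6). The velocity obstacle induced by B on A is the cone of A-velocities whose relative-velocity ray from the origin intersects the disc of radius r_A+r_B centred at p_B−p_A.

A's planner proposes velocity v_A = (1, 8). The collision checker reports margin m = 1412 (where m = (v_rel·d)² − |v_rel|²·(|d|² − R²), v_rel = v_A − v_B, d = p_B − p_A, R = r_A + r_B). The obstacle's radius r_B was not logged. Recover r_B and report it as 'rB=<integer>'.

m = 1412
d = (-16, 4);  v_rel = (8, 2),  |v_rel|² = 68
v_rel×d = (8)·(4) − (2)·(-16) = 64
since m = R²·68 − 64²:  R² = (4096 + 1412) / 68 = 81
R = √81 = 9  ⇒  r_B = 9 − 2 = 7

rB=7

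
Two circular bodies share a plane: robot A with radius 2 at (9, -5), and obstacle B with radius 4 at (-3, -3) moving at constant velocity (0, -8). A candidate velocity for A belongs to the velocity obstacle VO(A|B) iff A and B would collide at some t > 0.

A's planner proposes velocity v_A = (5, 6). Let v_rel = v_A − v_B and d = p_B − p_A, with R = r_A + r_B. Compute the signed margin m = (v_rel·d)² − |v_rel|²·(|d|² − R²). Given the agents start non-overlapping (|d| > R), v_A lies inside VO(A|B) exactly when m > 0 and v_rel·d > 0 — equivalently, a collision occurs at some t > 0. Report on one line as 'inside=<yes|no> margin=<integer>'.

d = (-12, 2),  |d|² = 148;  R = 2+4 = 6,  c = 148−6² = 112
v_rel = (5, 14),  |v_rel|² = 221;  v_rel·d = (5)·(-12) + (14)·(2) = -32
221·t² + 64·t + 112 = 0  ⇒  m = (-32)² − 221·112 = -23728
m = -23728 < 0,  v_rel·d = -32 < 0  ⇒  outside

inside=no margin=-23728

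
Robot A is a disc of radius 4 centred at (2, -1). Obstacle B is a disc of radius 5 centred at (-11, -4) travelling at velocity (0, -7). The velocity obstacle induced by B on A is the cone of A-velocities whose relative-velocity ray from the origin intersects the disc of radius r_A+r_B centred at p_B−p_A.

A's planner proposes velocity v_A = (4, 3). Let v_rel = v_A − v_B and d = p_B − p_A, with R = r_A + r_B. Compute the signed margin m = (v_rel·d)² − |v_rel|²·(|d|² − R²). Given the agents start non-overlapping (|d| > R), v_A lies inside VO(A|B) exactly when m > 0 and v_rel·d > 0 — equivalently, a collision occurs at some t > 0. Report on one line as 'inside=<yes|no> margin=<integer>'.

d = (-13, -3),  |d|² = 178;  R = 4+5 = 9,  c = 178−9² = 97
v_rel = (4, 10),  |v_rel|² = 116;  v_rel·d = (4)·(-13) + (10)·(-3) = -82
116·t² + 164·t + 97 = 0  ⇒  m = (-82)² − 116·97 = -4528
m = -4528 < 0,  v_rel·d = -82 < 0  ⇒  outside

inside=no margin=-4528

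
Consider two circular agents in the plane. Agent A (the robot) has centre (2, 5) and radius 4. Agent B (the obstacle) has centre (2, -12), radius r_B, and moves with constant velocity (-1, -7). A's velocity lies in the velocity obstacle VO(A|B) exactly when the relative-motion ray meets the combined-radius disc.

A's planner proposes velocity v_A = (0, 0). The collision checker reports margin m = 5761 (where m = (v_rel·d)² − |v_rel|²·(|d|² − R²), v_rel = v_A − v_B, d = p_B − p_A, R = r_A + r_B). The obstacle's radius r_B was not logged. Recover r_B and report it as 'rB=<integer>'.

m = 5761
d = (0, -17);  v_rel = (1, 7),  |v_rel|² = 50
v_rel×d = (1)·(-17) − (7)·(0) = -17
since m = R²·50 − (-17)²:  R² = (289 + 5761) / 50 = 121
R = √121 = 11  ⇒  r_B = 11 − 4 = 7

rB=7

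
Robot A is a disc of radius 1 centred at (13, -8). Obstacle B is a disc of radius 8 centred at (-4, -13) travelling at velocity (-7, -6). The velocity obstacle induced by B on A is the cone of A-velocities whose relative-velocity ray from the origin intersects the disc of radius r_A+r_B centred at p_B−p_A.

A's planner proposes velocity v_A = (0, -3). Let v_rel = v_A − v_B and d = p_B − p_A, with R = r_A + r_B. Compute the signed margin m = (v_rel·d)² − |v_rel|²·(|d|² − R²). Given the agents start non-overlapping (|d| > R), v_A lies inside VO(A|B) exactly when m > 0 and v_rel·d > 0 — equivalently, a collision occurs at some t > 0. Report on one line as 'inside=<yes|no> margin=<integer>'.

d = (-17, -5),  |d|² = 314;  R = 1+8 = 9,  c = 314−9² = 233
v_rel = (7, 3),  |v_rel|² = 58;  v_rel·d = (7)·(-17) + (3)·(-5) = -134
58·t² + 268·t + 233 = 0  ⇒  m = (-134)² − 58·233 = 4442
m = 4442 > 0,  v_rel·d = -134 < 0  ⇒  outside

inside=no margin=4442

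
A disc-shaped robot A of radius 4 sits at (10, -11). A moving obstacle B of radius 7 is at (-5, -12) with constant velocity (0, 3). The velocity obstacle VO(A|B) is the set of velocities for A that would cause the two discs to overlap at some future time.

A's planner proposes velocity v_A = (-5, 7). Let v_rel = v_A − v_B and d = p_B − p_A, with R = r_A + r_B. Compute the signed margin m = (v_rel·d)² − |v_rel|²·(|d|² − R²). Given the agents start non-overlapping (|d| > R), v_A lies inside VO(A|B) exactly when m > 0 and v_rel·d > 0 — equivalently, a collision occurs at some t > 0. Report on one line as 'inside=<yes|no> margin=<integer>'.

d = (-15, -1),  |d|² = 226;  R = 4+7 = 11,  c = 226−11² = 105
v_rel = (-5, 4),  |v_rel|² = 41;  v_rel·d = (-5)·(-15) + (4)·(-1) = 71
41·t² − 142·t + 105 = 0  ⇒  m = 71² − 41·105 = 736
m = 736 > 0,  v_rel·d = 71 > 0  ⇒  inside

inside=yes margin=736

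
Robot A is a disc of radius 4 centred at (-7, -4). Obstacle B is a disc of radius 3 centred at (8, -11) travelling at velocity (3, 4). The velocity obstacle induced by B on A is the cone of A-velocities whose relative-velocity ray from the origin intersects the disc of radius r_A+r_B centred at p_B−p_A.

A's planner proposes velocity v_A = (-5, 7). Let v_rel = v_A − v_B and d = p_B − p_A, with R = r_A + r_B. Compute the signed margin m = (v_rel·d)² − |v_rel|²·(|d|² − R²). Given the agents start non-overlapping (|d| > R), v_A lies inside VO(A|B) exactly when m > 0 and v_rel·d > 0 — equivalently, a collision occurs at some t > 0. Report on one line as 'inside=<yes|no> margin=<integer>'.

d = (15, -7),  |d|² = 274;  R = 4+3 = 7,  c = 274−7² = 225
v_rel = (-8, 3),  |v_rel|² = 73;  v_rel·d = (-8)·(15) + (3)·(-7) = -141
73·t² + 282·t + 225 = 0  ⇒  m = (-141)² − 73·225 = 3456
m = 3456 > 0,  v_rel·d = -141 < 0  ⇒  outside

inside=no margin=3456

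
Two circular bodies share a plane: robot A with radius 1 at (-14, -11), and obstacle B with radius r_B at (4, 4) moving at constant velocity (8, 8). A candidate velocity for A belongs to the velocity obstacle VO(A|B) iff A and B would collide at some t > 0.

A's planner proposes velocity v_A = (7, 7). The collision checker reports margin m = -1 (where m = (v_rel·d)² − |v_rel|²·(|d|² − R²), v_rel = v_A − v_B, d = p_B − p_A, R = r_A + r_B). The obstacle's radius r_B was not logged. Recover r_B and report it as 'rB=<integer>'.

m = -1
d = (18, 15);  v_rel = (-1, -1),  |v_rel|² = 2
v_rel×d = (-1)·(15) − (-1)·(18) = 3
since m = R²·2 − 3²:  R² = (9 + -1) / 2 = 4
R = √4 = 2  ⇒  r_B = 2 − 1 = 1

rB=1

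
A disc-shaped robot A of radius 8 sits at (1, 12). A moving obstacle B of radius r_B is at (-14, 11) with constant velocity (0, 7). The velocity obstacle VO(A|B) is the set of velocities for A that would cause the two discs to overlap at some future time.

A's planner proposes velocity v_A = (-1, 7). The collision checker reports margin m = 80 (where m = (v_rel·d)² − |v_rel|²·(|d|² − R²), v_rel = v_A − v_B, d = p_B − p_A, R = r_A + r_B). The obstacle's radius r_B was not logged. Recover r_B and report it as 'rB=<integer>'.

m = 80
d = (-15, -1);  v_rel = (-1, 0),  |v_rel|² = 1
v_rel×d = (-1)·(-1) − (0)·(-15) = 1
since m = R²·1 − 1²:  R² = (1 + 80) / 1 = 81
R = √81 = 9  ⇒  r_B = 9 − 8 = 1

rB=1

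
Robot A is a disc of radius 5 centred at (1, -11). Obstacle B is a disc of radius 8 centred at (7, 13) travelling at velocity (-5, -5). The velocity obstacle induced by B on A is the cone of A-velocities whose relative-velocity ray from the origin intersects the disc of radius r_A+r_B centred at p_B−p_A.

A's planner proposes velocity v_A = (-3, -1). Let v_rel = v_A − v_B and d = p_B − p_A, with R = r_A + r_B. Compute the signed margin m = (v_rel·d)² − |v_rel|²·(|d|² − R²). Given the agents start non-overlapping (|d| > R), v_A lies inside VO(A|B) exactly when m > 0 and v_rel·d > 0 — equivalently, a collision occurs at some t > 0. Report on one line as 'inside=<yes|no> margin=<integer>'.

d = (6, 24),  |d|² = 612;  R = 5+8 = 13,  c = 612−13² = 443
v_rel = (2, 4),  |v_rel|² = 20;  v_rel·d = (2)·(6) + (4)·(24) = 108
20·t² − 216·t + 443 = 0  ⇒  m = 108² − 20·443 = 2804
m = 2804 > 0,  v_rel·d = 108 > 0  ⇒  inside

inside=yes margin=2804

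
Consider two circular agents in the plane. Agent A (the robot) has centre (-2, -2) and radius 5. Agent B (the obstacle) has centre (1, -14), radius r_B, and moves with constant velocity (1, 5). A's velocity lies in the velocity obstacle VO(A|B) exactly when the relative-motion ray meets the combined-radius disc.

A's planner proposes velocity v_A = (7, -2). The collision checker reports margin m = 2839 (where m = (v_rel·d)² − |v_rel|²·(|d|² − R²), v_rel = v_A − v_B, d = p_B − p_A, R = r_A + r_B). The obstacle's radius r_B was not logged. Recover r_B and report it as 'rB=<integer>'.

m = 2839
d = (3, -12);  v_rel = (6, -7),  |v_rel|² = 85
v_rel×d = (6)·(-12) − (-7)·(3) = -51
since m = R²·85 − (-51)²:  R² = (2601 + 2839) / 85 = 64
R = √64 = 8  ⇒  r_B = 8 − 5 = 3

rB=3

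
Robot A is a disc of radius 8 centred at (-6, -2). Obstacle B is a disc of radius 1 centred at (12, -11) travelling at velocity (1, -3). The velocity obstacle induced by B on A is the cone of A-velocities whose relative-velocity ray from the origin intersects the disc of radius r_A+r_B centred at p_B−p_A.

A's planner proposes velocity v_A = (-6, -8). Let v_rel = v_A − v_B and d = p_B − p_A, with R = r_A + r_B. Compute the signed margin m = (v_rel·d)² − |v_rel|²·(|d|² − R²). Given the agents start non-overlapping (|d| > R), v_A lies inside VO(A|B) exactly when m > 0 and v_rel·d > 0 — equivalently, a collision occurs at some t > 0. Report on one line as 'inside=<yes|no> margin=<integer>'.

d = (18, -9),  |d|² = 405;  R = 8+1 = 9,  c = 405−9² = 324
v_rel = (-7, -5),  |v_rel|² = 74;  v_rel·d = (-7)·(18) + (-5)·(-9) = -81
74·t² + 162·t + 324 = 0  ⇒  m = (-81)² − 74·324 = -17415
m = -17415 < 0,  v_rel·d = -81 < 0  ⇒  outside

inside=no margin=-17415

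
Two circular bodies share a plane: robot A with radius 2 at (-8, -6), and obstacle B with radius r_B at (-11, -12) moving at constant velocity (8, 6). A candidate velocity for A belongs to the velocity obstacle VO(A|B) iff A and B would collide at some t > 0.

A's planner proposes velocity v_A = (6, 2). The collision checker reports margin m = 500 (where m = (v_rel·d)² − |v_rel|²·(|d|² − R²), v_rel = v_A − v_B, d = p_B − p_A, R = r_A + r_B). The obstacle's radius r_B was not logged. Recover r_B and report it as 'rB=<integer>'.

m = 500
d = (-3, -6);  v_rel = (-2, -4),  |v_rel|² = 20
v_rel×d = (-2)·(-6) − (-4)·(-3) = 0
since m = R²·20 − 0²:  R² = (0 + 500) / 20 = 25
R = √25 = 5  ⇒  r_B = 5 − 2 = 3

rB=3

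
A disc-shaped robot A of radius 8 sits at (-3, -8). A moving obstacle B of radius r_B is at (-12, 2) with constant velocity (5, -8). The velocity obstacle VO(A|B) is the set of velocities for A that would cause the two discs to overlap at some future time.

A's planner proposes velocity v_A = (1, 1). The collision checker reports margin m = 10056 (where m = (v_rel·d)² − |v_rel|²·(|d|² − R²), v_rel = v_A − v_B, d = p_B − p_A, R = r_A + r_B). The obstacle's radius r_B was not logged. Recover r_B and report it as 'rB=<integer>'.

m = 10056
d = (-9, 10);  v_rel = (-4, 9),  |v_rel|² = 97
v_rel×d = (-4)·(10) − (9)·(-9) = 41
since m = R²·97 − 41²:  R² = (1681 + 10056) / 97 = 121
R = √121 = 11  ⇒  r_B = 11 − 8 = 3

rB=3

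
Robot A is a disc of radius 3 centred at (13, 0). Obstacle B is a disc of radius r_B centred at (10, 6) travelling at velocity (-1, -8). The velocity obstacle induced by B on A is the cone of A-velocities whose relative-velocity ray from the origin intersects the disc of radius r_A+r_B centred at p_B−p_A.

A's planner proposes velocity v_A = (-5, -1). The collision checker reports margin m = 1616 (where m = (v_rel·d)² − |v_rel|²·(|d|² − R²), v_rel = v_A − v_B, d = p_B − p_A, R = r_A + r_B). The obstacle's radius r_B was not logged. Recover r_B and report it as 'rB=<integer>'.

m = 1616
d = (-3, 6);  v_rel = (-4, 7),  |v_rel|² = 65
v_rel×d = (-4)·(6) − (7)·(-3) = -3
since m = R²·65 − (-3)²:  R² = (9 + 1616) / 65 = 25
R = √25 = 5  ⇒  r_B = 5 − 3 = 2

rB=2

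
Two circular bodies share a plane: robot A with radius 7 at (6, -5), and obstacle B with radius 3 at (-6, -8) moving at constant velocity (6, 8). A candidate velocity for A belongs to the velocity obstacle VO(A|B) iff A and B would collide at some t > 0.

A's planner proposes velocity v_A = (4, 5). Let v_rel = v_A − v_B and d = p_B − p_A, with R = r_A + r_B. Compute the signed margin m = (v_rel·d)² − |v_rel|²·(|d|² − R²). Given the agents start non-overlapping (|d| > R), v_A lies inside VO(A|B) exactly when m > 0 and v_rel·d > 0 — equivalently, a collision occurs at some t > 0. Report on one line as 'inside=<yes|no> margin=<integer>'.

d = (-12, -3),  |d|² = 153;  R = 7+3 = 10,  c = 153−10² = 53
v_rel = (-2, -3),  |v_rel|² = 13;  v_rel·d = (-2)·(-12) + (-3)·(-3) = 33
13·t² − 66·t + 53 = 0  ⇒  m = 33² − 13·53 = 400
m = 400 > 0,  v_rel·d = 33 > 0  ⇒  inside

inside=yes margin=400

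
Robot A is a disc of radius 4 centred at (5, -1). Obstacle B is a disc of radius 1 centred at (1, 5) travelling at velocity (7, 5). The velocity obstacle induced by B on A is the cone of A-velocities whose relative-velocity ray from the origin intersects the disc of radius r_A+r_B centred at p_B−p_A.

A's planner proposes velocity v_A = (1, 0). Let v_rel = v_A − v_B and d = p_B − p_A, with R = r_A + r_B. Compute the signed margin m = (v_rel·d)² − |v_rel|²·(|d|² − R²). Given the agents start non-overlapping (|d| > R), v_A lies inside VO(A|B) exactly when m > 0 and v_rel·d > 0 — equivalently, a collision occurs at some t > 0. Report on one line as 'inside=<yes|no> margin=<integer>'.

d = (-4, 6),  |d|² = 52;  R = 4+1 = 5,  c = 52−5² = 27
v_rel = (-6, -5),  |v_rel|² = 61;  v_rel·d = (-6)·(-4) + (-5)·(6) = -6
61·t² + 12·t + 27 = 0  ⇒  m = (-6)² − 61·27 = -1611
m = -1611 < 0,  v_rel·d = -6 < 0  ⇒  outside

inside=no margin=-1611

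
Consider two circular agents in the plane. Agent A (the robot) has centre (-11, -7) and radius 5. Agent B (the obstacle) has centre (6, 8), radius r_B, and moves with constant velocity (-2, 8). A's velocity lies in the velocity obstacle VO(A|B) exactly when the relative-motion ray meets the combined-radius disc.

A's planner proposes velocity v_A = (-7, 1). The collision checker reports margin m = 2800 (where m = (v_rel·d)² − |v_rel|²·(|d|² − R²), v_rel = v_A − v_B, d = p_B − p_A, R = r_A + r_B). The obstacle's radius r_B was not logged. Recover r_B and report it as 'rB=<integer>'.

m = 2800
d = (17, 15);  v_rel = (-5, -7),  |v_rel|² = 74
v_rel×d = (-5)·(15) − (-7)·(17) = 44
since m = R²·74 − 44²:  R² = (1936 + 2800) / 74 = 64
R = √64 = 8  ⇒  r_B = 8 − 5 = 3

rB=3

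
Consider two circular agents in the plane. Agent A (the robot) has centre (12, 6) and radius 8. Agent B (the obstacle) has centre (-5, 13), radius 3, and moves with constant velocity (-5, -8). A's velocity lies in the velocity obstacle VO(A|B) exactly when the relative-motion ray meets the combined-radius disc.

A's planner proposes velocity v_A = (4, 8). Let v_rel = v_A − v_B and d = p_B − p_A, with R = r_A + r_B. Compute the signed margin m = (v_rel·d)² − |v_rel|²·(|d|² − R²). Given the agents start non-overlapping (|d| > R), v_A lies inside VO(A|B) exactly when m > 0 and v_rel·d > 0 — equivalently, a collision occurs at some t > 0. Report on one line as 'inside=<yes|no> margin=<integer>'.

d = (-17, 7),  |d|² = 338;  R = 8+3 = 11,  c = 338−11² = 217
v_rel = (9, 16),  |v_rel|² = 337;  v_rel·d = (9)·(-17) + (16)·(7) = -41
337·t² + 82·t + 217 = 0  ⇒  m = (-41)² − 337·217 = -71448
m = -71448 < 0,  v_rel·d = -41 < 0  ⇒  outside

inside=no margin=-71448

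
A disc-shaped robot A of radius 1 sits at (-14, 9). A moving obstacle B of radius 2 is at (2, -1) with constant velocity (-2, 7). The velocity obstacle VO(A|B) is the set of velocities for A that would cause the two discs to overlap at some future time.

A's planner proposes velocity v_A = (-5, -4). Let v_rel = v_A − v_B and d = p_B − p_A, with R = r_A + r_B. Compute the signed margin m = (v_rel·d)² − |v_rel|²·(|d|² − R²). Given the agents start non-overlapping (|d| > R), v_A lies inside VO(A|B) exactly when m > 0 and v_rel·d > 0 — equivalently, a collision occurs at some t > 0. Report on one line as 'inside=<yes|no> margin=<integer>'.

d = (16, -10),  |d|² = 356;  R = 1+2 = 3,  c = 356−3² = 347
v_rel = (-3, -11),  |v_rel|² = 130;  v_rel·d = (-3)·(16) + (-11)·(-10) = 62
130·t² − 124·t + 347 = 0  ⇒  m = 62² − 130·347 = -41266
m = -41266 < 0,  v_rel·d = 62 > 0  ⇒  outside

inside=no margin=-41266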